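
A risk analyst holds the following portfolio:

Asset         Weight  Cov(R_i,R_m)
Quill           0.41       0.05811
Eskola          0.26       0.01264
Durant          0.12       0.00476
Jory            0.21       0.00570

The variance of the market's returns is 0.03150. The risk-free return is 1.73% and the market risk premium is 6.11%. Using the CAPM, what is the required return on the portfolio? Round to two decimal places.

β_Quill = 0.05811 / 0.03150 = 1.8448
β_Eskola = 0.01264 / 0.03150 = 0.4013
β_Durant = 0.00476 / 0.03150 = 0.1511
β_Jory = 0.00570 / 0.03150 = 0.1810
β_P = Σ w_i β_i = 0.41×1.8448 + 0.26×0.4013 + 0.12×0.1511 + 0.21×0.1810 = 0.9168
E(R_P) = R_f + β_P × MRP = 1.73% + 0.9168 × 6.11% = 7.33%

7.33%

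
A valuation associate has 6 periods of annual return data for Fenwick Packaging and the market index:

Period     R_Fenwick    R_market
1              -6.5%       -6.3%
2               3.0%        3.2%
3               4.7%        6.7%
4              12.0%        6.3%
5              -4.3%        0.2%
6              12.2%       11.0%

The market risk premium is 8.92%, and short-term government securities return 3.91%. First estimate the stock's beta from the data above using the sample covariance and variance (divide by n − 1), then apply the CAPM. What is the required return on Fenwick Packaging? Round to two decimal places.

Mean R_i = (-6.5 + 3.0 + 4.7 + 12.0 − 4.3 + 12.2) / 6 = 3.5167%
Mean R_m = (-6.3 + 3.2 + 6.7 + 6.3 + 0.2 + 11.0) / 6 = 3.5167%
Σ(R_i − R̄_i)(R_m − R̄_m) = 216.7783  ⇒  Cov = 216.7783 / 5 = 43.3557
Σ(R_m − R̄_m)² = 181.3483  ⇒  Var(R_m) = 181.3483 / 5 = 36.2697
β = Cov / Var(R_m) = 43.3557 / 36.2697 = 1.1954
E(R) = R_f + β × MRP = 3.91% + 1.1954 × 8.92% = 14.57%

14.57%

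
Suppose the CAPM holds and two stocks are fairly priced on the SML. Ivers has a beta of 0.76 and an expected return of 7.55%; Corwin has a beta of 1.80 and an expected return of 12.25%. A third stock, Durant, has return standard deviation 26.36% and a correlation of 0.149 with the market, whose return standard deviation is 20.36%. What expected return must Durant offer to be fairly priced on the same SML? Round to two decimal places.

4.99%

MRP = (12.25% − 7.55%) / (1.80 − 0.76) = 4.5192%
R_f = 7.55% − 0.76 × 4.5192% = 4.1154%
β_Durant = ρ·σ_i/σ_m = 0.149 × 26.36 / 20.36 = 0.1929
E(R_Durant) = R_f + β × MRP = 4.1154% + 0.1929 × 4.5192% = 4.99%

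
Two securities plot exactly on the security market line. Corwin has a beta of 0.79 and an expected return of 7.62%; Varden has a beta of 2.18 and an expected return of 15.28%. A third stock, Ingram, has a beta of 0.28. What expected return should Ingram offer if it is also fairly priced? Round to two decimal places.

4.81%

MRP (SML slope) = (15.28% − 7.62%) / (2.18 − 0.79) = 7.66% / 1.39 = 5.5108%
R_f (intercept) = 7.62% − 0.79 × 5.5108% = 3.2665%
E(R_Ingram) = R_f + β × MRP = 3.2665% + 0.28 × 5.5108% = 4.81%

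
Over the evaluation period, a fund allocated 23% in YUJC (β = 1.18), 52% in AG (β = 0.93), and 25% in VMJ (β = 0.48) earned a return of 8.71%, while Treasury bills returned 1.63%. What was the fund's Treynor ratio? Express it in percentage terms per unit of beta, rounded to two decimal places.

β_P = 0.23×1.18 + 0.52×0.93 + 0.25×0.48 = 0.8750
Treynor = (R_P − R_f) / β_P = (8.71% − 1.63%) / 0.8750 = 7.08% / 0.8750 = 8.09%

8.09%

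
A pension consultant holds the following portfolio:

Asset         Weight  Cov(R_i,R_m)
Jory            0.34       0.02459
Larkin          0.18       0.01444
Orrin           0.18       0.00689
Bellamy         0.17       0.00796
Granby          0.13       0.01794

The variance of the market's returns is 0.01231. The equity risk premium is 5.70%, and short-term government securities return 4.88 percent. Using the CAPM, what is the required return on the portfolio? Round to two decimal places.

β_Jory = 0.02459 / 0.01231 = 1.9976
β_Larkin = 0.01444 / 0.01231 = 1.1730
β_Orrin = 0.00689 / 0.01231 = 0.5597
β_Bellamy = 0.00796 / 0.01231 = 0.6466
β_Granby = 0.01794 / 0.01231 = 1.4574
β_P = Σ w_i β_i = 0.34×1.9976 + 0.18×1.1730 + 0.18×0.5597 + 0.17×0.6466 + 0.13×1.4574 = 1.2905
E(R_P) = R_f + β_P × MRP = 4.88% + 1.2905 × 5.70% = 12.24%

12.24%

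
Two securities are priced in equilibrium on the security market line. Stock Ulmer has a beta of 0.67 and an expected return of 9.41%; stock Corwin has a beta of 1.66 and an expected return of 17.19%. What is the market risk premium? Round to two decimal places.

Both satisfy E(R) = R_f + β·MRP, so the slope of the SML is
MRP = (17.19% − 9.41%) / (1.66 − 0.67) = 7.78% / 0.99 = 7.8586%

7.86%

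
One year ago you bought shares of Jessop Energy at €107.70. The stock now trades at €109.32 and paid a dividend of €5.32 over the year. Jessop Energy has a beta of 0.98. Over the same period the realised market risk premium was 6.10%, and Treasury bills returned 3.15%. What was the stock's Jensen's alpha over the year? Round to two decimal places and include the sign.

Realised HPR = (P1 + D1 − P0) / P0 = (109.32 + 5.32 − 107.70) / 107.70 = 6.94 / 107.70 = 6.4438%
CAPM required = R_f + β·MRP = 3.15% + 0.98 × 6.10% = 9.1280%
α = realised − required = 6.4438% − 9.1280% = -2.68%

-2.68%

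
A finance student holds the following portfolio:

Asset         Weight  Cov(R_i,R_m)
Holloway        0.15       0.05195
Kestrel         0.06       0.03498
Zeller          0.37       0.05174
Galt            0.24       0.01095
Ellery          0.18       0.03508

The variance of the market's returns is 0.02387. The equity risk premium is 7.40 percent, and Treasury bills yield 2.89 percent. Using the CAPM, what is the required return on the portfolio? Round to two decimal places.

β_Holloway = 0.05195 / 0.02387 = 2.1764
β_Kestrel = 0.03498 / 0.02387 = 1.4654
β_Zeller = 0.05174 / 0.02387 = 2.1676
β_Galt = 0.01095 / 0.02387 = 0.4587
β_Ellery = 0.03508 / 0.02387 = 1.4696
β_P = Σ w_i β_i = 0.15×2.1764 + 0.06×1.4654 + 0.37×2.1676 + 0.24×0.4587 + 0.18×1.4696 = 1.5910
E(R_P) = R_f + β_P × MRP = 2.89% + 1.5910 × 7.40% = 14.66%

14.66%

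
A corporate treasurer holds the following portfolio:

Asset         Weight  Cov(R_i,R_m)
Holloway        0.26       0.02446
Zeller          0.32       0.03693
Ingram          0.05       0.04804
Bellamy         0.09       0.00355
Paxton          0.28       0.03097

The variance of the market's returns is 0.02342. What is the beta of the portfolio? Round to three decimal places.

1.263

β_Holloway = 0.02446 / 0.02342 = 1.0444
β_Zeller = 0.03693 / 0.02342 = 1.5769
β_Ingram = 0.04804 / 0.02342 = 2.0512
β_Bellamy = 0.00355 / 0.02342 = 0.1516
β_Paxton = 0.03097 / 0.02342 = 1.3224
β_P = Σ w_i β_i = 0.26×1.0444 + 0.32×1.5769 + 0.05×2.0512 + 0.09×0.1516 + 0.28×1.3224 = 1.2626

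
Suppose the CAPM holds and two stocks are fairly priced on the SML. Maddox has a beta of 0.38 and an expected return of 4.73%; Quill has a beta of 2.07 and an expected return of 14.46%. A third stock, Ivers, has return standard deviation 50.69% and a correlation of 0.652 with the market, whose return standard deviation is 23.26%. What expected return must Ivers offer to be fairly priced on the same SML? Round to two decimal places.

MRP = (14.46% − 4.73%) / (2.07 − 0.38) = 5.7574%
R_f = 4.73% − 0.38 × 5.7574% = 2.5422%
β_Ivers = ρ·σ_i/σ_m = 0.652 × 50.69 / 23.26 = 1.4209
E(R_Ivers) = R_f + β × MRP = 2.5422% + 1.4209 × 5.7574% = 10.72%

10.72%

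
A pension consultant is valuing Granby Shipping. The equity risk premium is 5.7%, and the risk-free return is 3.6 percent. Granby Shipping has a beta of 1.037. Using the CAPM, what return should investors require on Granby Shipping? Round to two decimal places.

9.51%

E(R) = R_f + β × MRP = 3.6% + 1.037 × 5.7% = 9.51%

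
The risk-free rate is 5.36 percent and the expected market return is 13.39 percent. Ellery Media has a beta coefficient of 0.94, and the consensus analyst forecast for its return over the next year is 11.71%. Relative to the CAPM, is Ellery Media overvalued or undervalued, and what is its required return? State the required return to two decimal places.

MRP = 13.39% − 5.36% = 8.03%
Required return = R_f + β·MRP = 5.36% + 0.94 × 8.03% = 12.91%
Forecast 11.71% < required 12.91% → the stock plots below the SML → overvalued.

Overvalued; required return 12.91%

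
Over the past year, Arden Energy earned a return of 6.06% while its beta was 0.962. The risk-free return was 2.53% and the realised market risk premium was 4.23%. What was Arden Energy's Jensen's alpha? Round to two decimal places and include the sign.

CAPM benchmark = R_f + β(R_m − R_f) = 2.53% + 0.962 × 4.23% = 6.59926%
α = actual − benchmark = 6.06% − 6.59926% = -0.54%

-0.54%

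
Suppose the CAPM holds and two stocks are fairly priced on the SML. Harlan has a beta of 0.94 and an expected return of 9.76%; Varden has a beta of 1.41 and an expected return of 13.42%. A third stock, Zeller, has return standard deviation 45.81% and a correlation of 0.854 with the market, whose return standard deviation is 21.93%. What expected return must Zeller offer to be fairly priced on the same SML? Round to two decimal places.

MRP = (13.42% − 9.76%) / (1.41 − 0.94) = 7.7872%
R_f = 9.76% − 0.94 × 7.7872% = 2.4400%
β_Zeller = ρ·σ_i/σ_m = 0.854 × 45.81 / 21.93 = 1.7839
E(R_Zeller) = R_f + β × MRP = 2.4400% + 1.7839 × 7.7872% = 16.33%

16.33%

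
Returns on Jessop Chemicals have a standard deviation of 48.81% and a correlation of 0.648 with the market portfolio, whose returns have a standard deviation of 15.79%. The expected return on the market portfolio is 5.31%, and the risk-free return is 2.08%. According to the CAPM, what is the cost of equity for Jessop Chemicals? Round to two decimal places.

8.55%

β = ρ × σ_i / σ_m = 0.648 × 48.81% / 15.79% = 2.0031
MRP = 5.31% − 2.08% = 3.23%
E(R) = 2.08% + 2.0031 × 3.23% = 8.55%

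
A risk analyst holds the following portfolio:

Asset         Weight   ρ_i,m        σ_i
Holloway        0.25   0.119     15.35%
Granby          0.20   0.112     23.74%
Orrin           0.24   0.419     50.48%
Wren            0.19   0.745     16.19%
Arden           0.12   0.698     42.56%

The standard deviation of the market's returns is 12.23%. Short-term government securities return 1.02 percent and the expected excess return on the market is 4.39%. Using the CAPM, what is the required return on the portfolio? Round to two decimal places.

β_Holloway = 0.119 × 15.35% / 12.23% = 0.1494
β_Granby = 0.112 × 23.74% / 12.23% = 0.2174
β_Orrin = 0.419 × 50.48% / 12.23% = 1.7294
β_Wren = 0.745 × 16.19% / 12.23% = 0.9862
β_Arden = 0.698 × 42.56% / 12.23% = 2.4290
β_P = Σ w_i β_i = 0.25×0.1494 + 0.20×0.2174 + 0.24×1.7294 + 0.19×0.9862 + 0.12×2.4290 = 0.9747
E(R_P) = R_f + β_P × MRP = 1.02% + 0.9747 × 4.39% = 5.30%

5.30%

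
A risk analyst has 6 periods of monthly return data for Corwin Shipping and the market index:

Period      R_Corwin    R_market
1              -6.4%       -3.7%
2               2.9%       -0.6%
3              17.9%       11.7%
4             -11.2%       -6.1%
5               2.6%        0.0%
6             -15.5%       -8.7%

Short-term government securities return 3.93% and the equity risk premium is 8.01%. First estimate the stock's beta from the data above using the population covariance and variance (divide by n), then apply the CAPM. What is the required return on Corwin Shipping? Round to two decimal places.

17.22%

Mean R_i = (-6.4 + 2.9 + 17.9 − 11.2 + 2.6 − 15.5) / 6 = -1.6167%
Mean R_m = (-3.7 − 0.6 + 11.7 − 6.1 + 0.0 − 8.7) / 6 = -1.2333%
Σ(R_i − R̄_i)(R_m − R̄_m) = 422.5767  ⇒  Cov = 422.5767 / 6 = 70.4295
Σ(R_m − R̄_m)² = 254.7133  ⇒  Var(R_m) = 254.7133 / 6 = 42.4522
β = Cov / Var(R_m) = 70.4295 / 42.4522 = 1.6590
E(R) = R_f + β × MRP = 3.93% + 1.6590 × 8.01% = 17.22%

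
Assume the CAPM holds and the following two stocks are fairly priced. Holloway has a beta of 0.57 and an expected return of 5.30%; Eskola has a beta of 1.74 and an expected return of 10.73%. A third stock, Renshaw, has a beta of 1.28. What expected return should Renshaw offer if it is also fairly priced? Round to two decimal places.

MRP (SML slope) = (10.73% − 5.30%) / (1.74 − 0.57) = 5.43% / 1.17 = 4.6410%
R_f (intercept) = 5.30% − 0.57 × 4.6410% = 2.6546%
E(R_Renshaw) = R_f + β × MRP = 2.6546% + 1.28 × 4.6410% = 8.60%

8.60%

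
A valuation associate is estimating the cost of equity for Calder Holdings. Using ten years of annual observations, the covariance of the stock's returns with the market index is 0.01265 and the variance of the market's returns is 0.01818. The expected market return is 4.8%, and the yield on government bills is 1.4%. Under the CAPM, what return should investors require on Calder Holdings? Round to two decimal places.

3.77%

β = Cov(R_i, R_m) / Var(R_m) = 0.01265 / 0.01818 = 0.6958
MRP = 4.8% − 1.4% = 3.40%
E(R) = R_f + β × MRP = 1.4% + 0.6958 × 3.4% = 3.77%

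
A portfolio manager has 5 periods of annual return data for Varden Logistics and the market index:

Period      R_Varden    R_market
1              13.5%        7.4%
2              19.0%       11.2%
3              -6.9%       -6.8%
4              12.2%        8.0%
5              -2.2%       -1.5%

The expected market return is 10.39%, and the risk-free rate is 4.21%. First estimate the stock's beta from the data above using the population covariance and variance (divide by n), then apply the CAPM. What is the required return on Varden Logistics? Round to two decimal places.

13.25%

Mean R_i = (13.5 + 19.0 − 6.9 + 12.2 − 2.2) / 5 = 7.1200%
Mean R_m = (7.4 + 11.2 − 6.8 + 8.0 − 1.5) / 5 = 3.6600%
Σ(R_i − R̄_i)(R_m − R̄_m) = 330.2240  ⇒  Cov = 330.2240 / 5 = 66.0448
Σ(R_m − R̄_m)² = 225.7120  ⇒  Var(R_m) = 225.7120 / 5 = 45.1424
β = Cov / Var(R_m) = 66.0448 / 45.1424 = 1.4630
MRP = 10.39% − 4.21% = 6.18%
E(R) = R_f + β × MRP = 4.21% + 1.4630 × 6.18% = 13.25%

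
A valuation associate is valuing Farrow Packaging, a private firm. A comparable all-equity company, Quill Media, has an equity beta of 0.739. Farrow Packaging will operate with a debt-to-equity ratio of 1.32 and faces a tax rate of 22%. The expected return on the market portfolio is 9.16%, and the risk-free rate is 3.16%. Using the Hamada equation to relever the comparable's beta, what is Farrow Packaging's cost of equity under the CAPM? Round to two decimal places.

12.16%

β_L = β_U × [1 + (1 − t)(D/E)] = 0.739 × [1 + (1 − 0.22) × 1.32]
    = 0.739 × [1 + 0.78 × 1.32] = 0.739 × 2.0296 = 1.4999
MRP = 9.16% − 3.16% = 6.00%
E(R) = R_f + β_L × MRP = 3.16% + 1.4999 × 6.00% = 12.16%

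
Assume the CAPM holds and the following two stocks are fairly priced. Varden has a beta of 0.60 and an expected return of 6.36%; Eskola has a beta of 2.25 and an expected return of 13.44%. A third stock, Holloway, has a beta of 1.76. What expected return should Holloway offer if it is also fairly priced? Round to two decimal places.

MRP (SML slope) = (13.44% − 6.36%) / (2.25 − 0.60) = 7.08% / 1.65 = 4.2909%
R_f (intercept) = 6.36% − 0.60 × 4.2909% = 3.7855%
E(R_Holloway) = R_f + β × MRP = 3.7855% + 1.76 × 4.2909% = 11.34%

11.34%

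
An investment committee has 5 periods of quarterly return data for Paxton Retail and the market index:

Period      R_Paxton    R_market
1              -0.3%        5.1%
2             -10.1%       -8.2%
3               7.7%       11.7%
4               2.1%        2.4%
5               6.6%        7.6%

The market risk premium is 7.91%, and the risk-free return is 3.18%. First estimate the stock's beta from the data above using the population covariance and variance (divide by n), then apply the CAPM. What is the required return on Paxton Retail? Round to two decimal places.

10.38%

Mean R_i = (-0.3 − 10.1 + 7.7 + 2.1 + 6.6) / 5 = 1.2000%
Mean R_m = (5.1 − 8.2 + 11.7 + 2.4 + 7.6) / 5 = 3.7200%
Σ(R_i − R̄_i)(R_m − R̄_m) = 204.2600  ⇒  Cov = 204.2600 / 5 = 40.8520
Σ(R_m − R̄_m)² = 224.4680  ⇒  Var(R_m) = 224.4680 / 5 = 44.8936
β = Cov / Var(R_m) = 40.8520 / 44.8936 = 0.9100
E(R) = R_f + β × MRP = 3.18% + 0.9100 × 7.91% = 10.38%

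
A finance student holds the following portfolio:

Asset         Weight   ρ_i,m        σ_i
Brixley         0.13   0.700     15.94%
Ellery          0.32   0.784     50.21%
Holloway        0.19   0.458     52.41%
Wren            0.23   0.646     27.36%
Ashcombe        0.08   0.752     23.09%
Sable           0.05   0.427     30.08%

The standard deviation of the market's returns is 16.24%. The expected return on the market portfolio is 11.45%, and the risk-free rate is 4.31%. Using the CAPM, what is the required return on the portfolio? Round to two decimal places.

15.17%

β_Brixley = 0.700 × 15.94% / 16.24% = 0.6871
β_Ellery = 0.784 × 50.21% / 16.24% = 2.4239
β_Holloway = 0.458 × 52.41% / 16.24% = 1.4781
β_Wren = 0.646 × 27.36% / 16.24% = 1.0883
β_Ashcombe = 0.752 × 23.09% / 16.24% = 1.0692
β_Sable = 0.427 × 30.08% / 16.24% = 0.7909
β_P = Σ w_i β_i = 0.13×0.6871 + 0.32×2.4239 + 0.19×1.4781 + 0.23×1.0883 + 0.08×1.0692 + 0.05×0.7909 = 1.5212
MRP = 11.45% − 4.31% = 7.14%
E(R_P) = R_f + β_P × MRP = 4.31% + 1.5212 × 7.14% = 15.17%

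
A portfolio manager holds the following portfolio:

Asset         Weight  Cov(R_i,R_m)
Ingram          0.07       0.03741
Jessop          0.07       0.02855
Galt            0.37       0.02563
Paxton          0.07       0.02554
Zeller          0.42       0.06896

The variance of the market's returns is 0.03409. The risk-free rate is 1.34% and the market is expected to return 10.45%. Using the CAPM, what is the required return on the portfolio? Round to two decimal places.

13.33%

β_Ingram = 0.03741 / 0.03409 = 1.0974
β_Jessop = 0.02855 / 0.03409 = 0.8375
β_Galt = 0.02563 / 0.03409 = 0.7518
β_Paxton = 0.02554 / 0.03409 = 0.7492
β_Zeller = 0.06896 / 0.03409 = 2.0229
β_P = Σ w_i β_i = 0.07×1.0974 + 0.07×0.8375 + 0.37×0.7518 + 0.07×0.7492 + 0.42×2.0229 = 1.3157
MRP = 10.45% − 1.34% = 9.11%
E(R_P) = R_f + β_P × MRP = 1.34% + 1.3157 × 9.11% = 13.33%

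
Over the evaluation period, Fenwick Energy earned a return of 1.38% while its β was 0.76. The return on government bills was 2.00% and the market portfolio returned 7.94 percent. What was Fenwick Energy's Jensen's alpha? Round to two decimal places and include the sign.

Market excess return = 7.94% − 2.00% = 5.94%
CAPM benchmark = R_f + β(R_m − R_f) = 2.00% + 0.76 × 5.94% = 6.5144%
α = actual − benchmark = 1.38% − 6.5144% = -5.13%

-5.13%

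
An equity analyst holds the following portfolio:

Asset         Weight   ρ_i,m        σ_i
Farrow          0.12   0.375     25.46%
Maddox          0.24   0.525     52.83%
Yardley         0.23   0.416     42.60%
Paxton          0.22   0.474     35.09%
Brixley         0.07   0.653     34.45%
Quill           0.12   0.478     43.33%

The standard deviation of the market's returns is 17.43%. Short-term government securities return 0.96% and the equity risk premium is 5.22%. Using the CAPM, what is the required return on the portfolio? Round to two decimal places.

β_Farrow = 0.375 × 25.46% / 17.43% = 0.5478
β_Maddox = 0.525 × 52.83% / 17.43% = 1.5913
β_Yardley = 0.416 × 42.60% / 17.43% = 1.0167
β_Paxton = 0.474 × 35.09% / 17.43% = 0.9543
β_Brixley = 0.653 × 34.45% / 17.43% = 1.2906
β_Quill = 0.478 × 43.33% / 17.43% = 1.1883
β_P = Σ w_i β_i = 0.12×0.5478 + 0.24×1.5913 + 0.23×1.0167 + 0.22×0.9543 + 0.07×1.2906 + 0.12×1.1883 = 1.1244
E(R_P) = R_f + β_P × MRP = 0.96% + 1.1244 × 5.22% = 6.83%

6.83%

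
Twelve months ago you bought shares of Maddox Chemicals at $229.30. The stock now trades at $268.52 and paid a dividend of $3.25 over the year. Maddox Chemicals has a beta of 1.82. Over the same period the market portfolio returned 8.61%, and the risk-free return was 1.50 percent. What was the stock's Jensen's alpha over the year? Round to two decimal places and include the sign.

+4.08%

Realised HPR = (P1 + D1 − P0) / P0 = (268.52 + 3.25 − 229.30) / 229.30 = 42.47 / 229.30 = 18.5216%
MRP = 8.61% − 1.50% = 7.11%
CAPM required = R_f + β·MRP = 1.50% + 1.82 × 7.11% = 14.4402%
α = realised − required = 18.5216% − 14.4402% = +4.08%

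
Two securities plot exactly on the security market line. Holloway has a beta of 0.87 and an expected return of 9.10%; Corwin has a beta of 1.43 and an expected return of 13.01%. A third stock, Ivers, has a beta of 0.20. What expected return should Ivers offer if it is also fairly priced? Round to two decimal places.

MRP (SML slope) = (13.01% − 9.10%) / (1.43 − 0.87) = 3.91% / 0.56 = 6.9821%
R_f (intercept) = 9.10% − 0.87 × 6.9821% = 3.0256%
E(R_Ivers) = R_f + β × MRP = 3.0256% + 0.20 × 6.9821% = 4.42%

4.42%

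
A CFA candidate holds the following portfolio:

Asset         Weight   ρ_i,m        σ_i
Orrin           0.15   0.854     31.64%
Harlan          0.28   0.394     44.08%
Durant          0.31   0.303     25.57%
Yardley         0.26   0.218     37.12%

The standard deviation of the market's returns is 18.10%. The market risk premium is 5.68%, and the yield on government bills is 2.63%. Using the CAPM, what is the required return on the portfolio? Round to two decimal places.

β_Orrin = 0.854 × 31.64% / 18.10% = 1.4928
β_Harlan = 0.394 × 44.08% / 18.10% = 0.9595
β_Durant = 0.303 × 25.57% / 18.10% = 0.4281
β_Yardley = 0.218 × 37.12% / 18.10% = 0.4471
β_P = Σ w_i β_i = 0.15×1.4928 + 0.28×0.9595 + 0.31×0.4281 + 0.26×0.4471 = 0.7415
E(R_P) = R_f + β_P × MRP = 2.63% + 0.7415 × 5.68% = 6.84%

6.84%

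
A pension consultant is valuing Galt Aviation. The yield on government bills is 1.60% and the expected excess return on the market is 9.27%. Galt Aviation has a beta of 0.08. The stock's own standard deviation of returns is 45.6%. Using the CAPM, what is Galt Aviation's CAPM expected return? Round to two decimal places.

2.34%

E(R) = R_f + β × MRP = 1.60% + 0.08 × 9.27% = 2.34%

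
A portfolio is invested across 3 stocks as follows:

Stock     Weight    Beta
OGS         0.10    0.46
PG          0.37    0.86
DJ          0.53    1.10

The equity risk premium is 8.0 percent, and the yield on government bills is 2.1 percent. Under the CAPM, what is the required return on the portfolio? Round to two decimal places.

9.68%

β_P = Σ w_i β_i = 0.10×0.46 + 0.37×0.86 + 0.53×1.10 = 0.9472
E(R_P) = R_f + β_P × MRP = 2.1% + 0.9472 × 8.0% = 9.68%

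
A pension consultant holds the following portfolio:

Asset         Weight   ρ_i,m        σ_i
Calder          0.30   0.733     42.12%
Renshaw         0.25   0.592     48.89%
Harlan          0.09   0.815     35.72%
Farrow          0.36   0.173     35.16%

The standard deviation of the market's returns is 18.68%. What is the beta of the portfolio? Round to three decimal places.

β_Calder = 0.733 × 42.12% / 18.68% = 1.6528
β_Renshaw = 0.592 × 48.89% / 18.68% = 1.5494
β_Harlan = 0.815 × 35.72% / 18.68% = 1.5584
β_Farrow = 0.173 × 35.16% / 18.68% = 0.3256
β_P = Σ w_i β_i = 0.30×1.6528 + 0.25×1.5494 + 0.09×1.5584 + 0.36×0.3256 = 1.1407

1.141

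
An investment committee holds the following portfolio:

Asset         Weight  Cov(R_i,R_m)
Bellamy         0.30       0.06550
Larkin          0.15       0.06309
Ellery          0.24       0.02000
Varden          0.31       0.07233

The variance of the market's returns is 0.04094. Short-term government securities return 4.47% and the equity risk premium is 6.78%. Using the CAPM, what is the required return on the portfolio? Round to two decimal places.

13.80%

β_Bellamy = 0.06550 / 0.04094 = 1.5999
β_Larkin = 0.06309 / 0.04094 = 1.5410
β_Ellery = 0.02000 / 0.04094 = 0.4885
β_Varden = 0.07233 / 0.04094 = 1.7667
β_P = Σ w_i β_i = 0.30×1.5999 + 0.15×1.5410 + 0.24×0.4885 + 0.31×1.7667 = 1.3760
E(R_P) = R_f + β_P × MRP = 4.47% + 1.3760 × 6.78% = 13.80%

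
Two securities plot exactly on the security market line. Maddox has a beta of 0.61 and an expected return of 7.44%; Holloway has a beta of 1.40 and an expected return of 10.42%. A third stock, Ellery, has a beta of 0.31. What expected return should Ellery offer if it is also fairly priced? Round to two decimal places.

MRP (SML slope) = (10.42% − 7.44%) / (1.40 − 0.61) = 2.98% / 0.79 = 3.7722%
R_f (intercept) = 7.44% − 0.61 × 3.7722% = 5.1390%
E(R_Ellery) = R_f + β × MRP = 5.1390% + 0.31 × 3.7722% = 6.31%

6.31%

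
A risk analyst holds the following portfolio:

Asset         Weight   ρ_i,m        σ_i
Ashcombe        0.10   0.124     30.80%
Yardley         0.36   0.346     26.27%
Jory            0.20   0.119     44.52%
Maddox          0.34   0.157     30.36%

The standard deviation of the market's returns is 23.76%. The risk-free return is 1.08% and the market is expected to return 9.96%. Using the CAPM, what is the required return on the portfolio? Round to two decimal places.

β_Ashcombe = 0.124 × 30.80% / 23.76% = 0.1607
β_Yardley = 0.346 × 26.27% / 23.76% = 0.3826
β_Jory = 0.119 × 44.52% / 23.76% = 0.2230
β_Maddox = 0.157 × 30.36% / 23.76% = 0.2006
β_P = Σ w_i β_i = 0.10×0.1607 + 0.36×0.3826 + 0.20×0.2230 + 0.34×0.2006 = 0.2666
MRP = 9.96% − 1.08% = 8.88%
E(R_P) = R_f + β_P × MRP = 1.08% + 0.2666 × 8.88% = 3.45%

3.45%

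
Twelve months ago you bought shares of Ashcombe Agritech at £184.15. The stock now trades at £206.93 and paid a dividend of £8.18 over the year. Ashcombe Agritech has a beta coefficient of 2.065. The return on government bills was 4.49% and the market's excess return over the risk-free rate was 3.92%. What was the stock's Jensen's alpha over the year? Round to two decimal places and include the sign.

Realised HPR = (P1 + D1 − P0) / P0 = (206.93 + 8.18 − 184.15) / 184.15 = 30.96 / 184.15 = 16.8124%
CAPM required = R_f + β·MRP = 4.49% + 2.065 × 3.92% = 12.58480%
α = realised − required = 16.8124% − 12.58480% = +4.23%

+4.23%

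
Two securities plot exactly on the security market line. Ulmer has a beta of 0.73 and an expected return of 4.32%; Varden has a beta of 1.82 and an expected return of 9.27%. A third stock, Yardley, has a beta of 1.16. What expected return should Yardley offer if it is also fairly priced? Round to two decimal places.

MRP (SML slope) = (9.27% − 4.32%) / (1.82 − 0.73) = 4.95% / 1.09 = 4.5413%
R_f (intercept) = 4.32% − 0.73 × 4.5413% = 1.0049%
E(R_Yardley) = R_f + β × MRP = 1.0049% + 1.16 × 4.5413% = 6.27%

6.27%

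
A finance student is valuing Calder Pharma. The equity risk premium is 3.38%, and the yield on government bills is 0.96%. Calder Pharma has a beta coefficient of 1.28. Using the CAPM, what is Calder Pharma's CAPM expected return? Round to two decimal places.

5.29%

E(R) = R_f + β × MRP = 0.96% + 1.28 × 3.38% = 5.29%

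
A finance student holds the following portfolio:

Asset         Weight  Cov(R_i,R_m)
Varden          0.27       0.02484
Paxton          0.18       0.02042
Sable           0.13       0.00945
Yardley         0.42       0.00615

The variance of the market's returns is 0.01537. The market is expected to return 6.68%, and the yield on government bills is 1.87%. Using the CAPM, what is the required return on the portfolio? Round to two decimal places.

β_Varden = 0.02484 / 0.01537 = 1.6161
β_Paxton = 0.02042 / 0.01537 = 1.3286
β_Sable = 0.00945 / 0.01537 = 0.6148
β_Yardley = 0.00615 / 0.01537 = 0.4001
β_P = Σ w_i β_i = 0.27×1.6161 + 0.18×1.3286 + 0.13×0.6148 + 0.42×0.4001 = 0.9235
MRP = 6.68% − 1.87% = 4.81%
E(R_P) = R_f + β_P × MRP = 1.87% + 0.9235 × 4.81% = 6.31%

6.31%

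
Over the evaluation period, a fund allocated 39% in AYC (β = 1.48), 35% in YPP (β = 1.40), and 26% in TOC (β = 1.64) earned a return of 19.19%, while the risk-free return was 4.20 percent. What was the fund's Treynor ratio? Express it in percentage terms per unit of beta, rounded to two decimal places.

10.04%

β_P = 0.39×1.48 + 0.35×1.40 + 0.26×1.64 = 1.4936
Treynor = (R_P − R_f) / β_P = (19.19% − 4.20%) / 1.4936 = 14.99% / 1.4936 = 10.04%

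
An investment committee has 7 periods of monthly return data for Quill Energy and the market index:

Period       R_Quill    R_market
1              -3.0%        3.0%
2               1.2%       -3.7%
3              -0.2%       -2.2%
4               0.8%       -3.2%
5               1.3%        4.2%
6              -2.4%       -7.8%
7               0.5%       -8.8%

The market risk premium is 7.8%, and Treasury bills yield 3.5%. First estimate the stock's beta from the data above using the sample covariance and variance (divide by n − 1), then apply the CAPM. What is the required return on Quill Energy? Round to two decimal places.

3.47%

Mean R_i = (-3.0 + 1.2 − 0.2 + 0.8 + 1.3 − 2.4 + 0.5) / 7 = -0.2571%
Mean R_m = (3.0 − 3.7 − 2.2 − 3.2 + 4.2 − 7.8 − 8.8) / 7 = -2.6429%
Σ(R_i − R̄_i)(R_m − R̄_m) = -0.5371  ⇒  Cov = -0.5371 / 6 = -0.0895
Σ(R_m − R̄_m)² = 144.7971  ⇒  Var(R_m) = 144.7971 / 6 = 24.1329
β = Cov / Var(R_m) = -0.0895 / 24.1329 = -0.0037
E(R) = R_f + β × MRP = 3.5% + -0.0037 × 7.8% = 3.47%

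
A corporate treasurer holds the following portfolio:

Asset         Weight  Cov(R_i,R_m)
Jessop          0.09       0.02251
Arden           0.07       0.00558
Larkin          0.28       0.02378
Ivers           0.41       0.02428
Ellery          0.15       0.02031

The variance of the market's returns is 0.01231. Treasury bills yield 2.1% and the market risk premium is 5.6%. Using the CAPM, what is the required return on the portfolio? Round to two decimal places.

β_Jessop = 0.02251 / 0.01231 = 1.8286
β_Arden = 0.00558 / 0.01231 = 0.4533
β_Larkin = 0.02378 / 0.01231 = 1.9318
β_Ivers = 0.02428 / 0.01231 = 1.9724
β_Ellery = 0.02031 / 0.01231 = 1.6499
β_P = Σ w_i β_i = 0.09×1.8286 + 0.07×0.4533 + 0.28×1.9318 + 0.41×1.9724 + 0.15×1.6499 = 1.7934
E(R_P) = R_f + β_P × MRP = 2.1% + 1.7934 × 5.6% = 12.14%

12.14%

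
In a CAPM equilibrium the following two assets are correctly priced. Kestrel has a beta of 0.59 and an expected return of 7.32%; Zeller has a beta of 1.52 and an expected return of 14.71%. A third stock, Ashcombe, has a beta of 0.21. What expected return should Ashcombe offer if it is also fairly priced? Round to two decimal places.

4.30%

MRP (SML slope) = (14.71% − 7.32%) / (1.52 − 0.59) = 7.39% / 0.93 = 7.9462%
R_f (intercept) = 7.32% − 0.59 × 7.9462% = 2.6317%
E(R_Ashcombe) = R_f + β × MRP = 2.6317% + 0.21 × 7.9462% = 4.30%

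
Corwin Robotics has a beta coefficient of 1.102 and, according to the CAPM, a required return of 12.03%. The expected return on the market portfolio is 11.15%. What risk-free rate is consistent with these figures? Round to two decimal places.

2.52%

E(R) = R_f + β(E(R_m) − R_f) = R_f(1 − β) + β·E(R_m)
12.03% = R_f × (1 − 1.102) + 1.102 × 11.15%
12.03% = R_f × -0.102 + 12.28730%
R_f = (12.03% − 12.28730%) / -0.102 = 2.52%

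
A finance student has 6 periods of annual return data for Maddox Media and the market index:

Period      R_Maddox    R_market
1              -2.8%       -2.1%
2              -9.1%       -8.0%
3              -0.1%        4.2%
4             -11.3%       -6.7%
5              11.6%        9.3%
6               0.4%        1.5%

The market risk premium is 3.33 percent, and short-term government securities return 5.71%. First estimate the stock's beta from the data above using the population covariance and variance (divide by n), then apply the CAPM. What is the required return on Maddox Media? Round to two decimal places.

9.65%

Mean R_i = (-2.8 − 9.1 − 0.1 − 11.3 + 11.6 + 0.4) / 6 = -1.8833%
Mean R_m = (-2.1 − 8.0 + 4.2 − 6.7 + 9.3 + 1.5) / 6 = -0.3000%
Σ(R_i − R̄_i)(R_m − R̄_m) = 259.0600  ⇒  Cov = 259.0600 / 6 = 43.1767
Σ(R_m − R̄_m)² = 219.1400  ⇒  Var(R_m) = 219.1400 / 6 = 36.5233
β = Cov / Var(R_m) = 43.1767 / 36.5233 = 1.1822
E(R) = R_f + β × MRP = 5.71% + 1.1822 × 3.33% = 9.65%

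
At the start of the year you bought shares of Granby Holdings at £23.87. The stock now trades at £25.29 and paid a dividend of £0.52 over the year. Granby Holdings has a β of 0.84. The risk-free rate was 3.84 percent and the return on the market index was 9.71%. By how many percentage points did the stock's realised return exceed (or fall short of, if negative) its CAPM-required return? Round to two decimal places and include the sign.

-0.64%

Realised HPR = (P1 + D1 − P0) / P0 = (25.29 + 0.52 − 23.87) / 23.87 = 1.94 / 23.87 = 8.1274%
MRP = 9.71% − 3.84% = 5.87%
CAPM required = R_f + β·MRP = 3.84% + 0.84 × 5.87% = 8.7708%
α = realised − required = 8.1274% − 8.7708% = -0.64%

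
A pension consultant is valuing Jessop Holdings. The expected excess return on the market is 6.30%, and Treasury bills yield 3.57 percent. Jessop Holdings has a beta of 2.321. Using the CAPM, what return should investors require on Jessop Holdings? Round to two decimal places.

E(R) = R_f + β × MRP = 3.57% + 2.321 × 6.30% = 18.19%

18.19%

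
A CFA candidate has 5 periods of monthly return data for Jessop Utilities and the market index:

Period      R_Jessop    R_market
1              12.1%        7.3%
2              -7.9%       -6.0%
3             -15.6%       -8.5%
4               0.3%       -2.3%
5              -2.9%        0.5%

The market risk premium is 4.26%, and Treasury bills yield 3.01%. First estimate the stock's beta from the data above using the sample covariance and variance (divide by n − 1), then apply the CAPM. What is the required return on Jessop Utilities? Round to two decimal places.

9.81%

Mean R_i = (12.1 − 7.9 − 15.6 + 0.3 − 2.9) / 5 = -2.8000%
Mean R_m = (7.3 − 6.0 − 8.5 − 2.3 + 0.5) / 5 = -1.8000%
Σ(R_i − R̄_i)(R_m − R̄_m) = 240.9900  ⇒  Cov = 240.9900 / 4 = 60.2475
Σ(R_m − R̄_m)² = 150.8800  ⇒  Var(R_m) = 150.8800 / 4 = 37.7200
β = Cov / Var(R_m) = 60.2475 / 37.7200 = 1.5972
E(R) = R_f + β × MRP = 3.01% + 1.5972 × 4.26% = 9.81%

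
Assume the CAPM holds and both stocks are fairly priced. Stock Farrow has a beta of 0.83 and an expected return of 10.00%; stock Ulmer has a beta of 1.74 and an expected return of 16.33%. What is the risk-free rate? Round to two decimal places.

Both satisfy E(R) = R_f + β·MRP, so the slope of the SML is
MRP = (16.33% − 10.00%) / (1.74 − 0.83) = 6.33% / 0.91 = 6.9560%
R_f = E(R_Farrow) − β_Farrow·MRP = 10.00% − 0.83 × 6.9560% = 4.2265%

4.23%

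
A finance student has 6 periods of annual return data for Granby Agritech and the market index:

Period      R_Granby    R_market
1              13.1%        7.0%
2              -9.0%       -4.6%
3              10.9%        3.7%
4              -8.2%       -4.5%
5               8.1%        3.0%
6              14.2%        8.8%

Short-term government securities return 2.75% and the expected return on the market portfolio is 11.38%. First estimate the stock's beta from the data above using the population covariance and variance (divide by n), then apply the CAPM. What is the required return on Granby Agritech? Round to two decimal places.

Mean R_i = (13.1 − 9.0 + 10.9 − 8.2 + 8.1 + 14.2) / 6 = 4.8500%
Mean R_m = (7.0 − 4.6 + 3.7 − 4.5 + 3.0 + 8.8) / 6 = 2.2333%
Σ(R_i − R̄_i)(R_m − R̄_m) = 294.6000  ⇒  Cov = 294.6000 / 6 = 49.1000
Σ(R_m − R̄_m)² = 160.6133  ⇒  Var(R_m) = 160.6133 / 6 = 26.7689
β = Cov / Var(R_m) = 49.1000 / 26.7689 = 1.8342
MRP = 11.38% − 2.75% = 8.63%
E(R) = R_f + β × MRP = 2.75% + 1.8342 × 8.63% = 18.58%

18.58%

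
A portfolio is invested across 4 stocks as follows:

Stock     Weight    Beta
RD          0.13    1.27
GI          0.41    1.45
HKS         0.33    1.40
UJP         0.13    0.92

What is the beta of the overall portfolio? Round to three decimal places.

β_P = Σ w_i β_i = 0.13×1.27 + 0.41×1.45 + 0.33×1.40 + 0.13×0.92 = 1.3412

1.341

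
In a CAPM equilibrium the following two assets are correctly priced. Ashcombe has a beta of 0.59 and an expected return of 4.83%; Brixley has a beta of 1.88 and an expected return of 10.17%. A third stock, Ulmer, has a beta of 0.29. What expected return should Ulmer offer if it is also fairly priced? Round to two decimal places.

3.59%

MRP (SML slope) = (10.17% − 4.83%) / (1.88 − 0.59) = 5.34% / 1.29 = 4.1395%
R_f (intercept) = 4.83% − 0.59 × 4.1395% = 2.3877%
E(R_Ulmer) = R_f + β × MRP = 2.3877% + 0.29 × 4.1395% = 3.59%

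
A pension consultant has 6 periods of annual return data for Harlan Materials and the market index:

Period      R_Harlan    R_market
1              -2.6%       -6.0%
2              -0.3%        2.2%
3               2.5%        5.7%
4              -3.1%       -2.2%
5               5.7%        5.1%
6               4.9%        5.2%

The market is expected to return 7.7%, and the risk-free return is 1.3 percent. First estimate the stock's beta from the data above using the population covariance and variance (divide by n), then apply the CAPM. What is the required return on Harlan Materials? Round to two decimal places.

Mean R_i = (-2.6 − 0.3 + 2.5 − 3.1 + 5.7 + 4.9) / 6 = 1.1833%
Mean R_m = (-6.0 + 2.2 + 5.7 − 2.2 + 5.1 + 5.2) / 6 = 1.6667%
Σ(R_i − R̄_i)(R_m − R̄_m) = 78.7267  ⇒  Cov = 78.7267 / 6 = 13.1211
Σ(R_m − R̄_m)² = 114.5533  ⇒  Var(R_m) = 114.5533 / 6 = 19.0922
β = Cov / Var(R_m) = 13.1211 / 19.0922 = 0.6872
MRP = 7.7% − 1.3% = 6.40%
E(R) = R_f + β × MRP = 1.3% + 0.6872 × 6.4% = 5.70%

5.70%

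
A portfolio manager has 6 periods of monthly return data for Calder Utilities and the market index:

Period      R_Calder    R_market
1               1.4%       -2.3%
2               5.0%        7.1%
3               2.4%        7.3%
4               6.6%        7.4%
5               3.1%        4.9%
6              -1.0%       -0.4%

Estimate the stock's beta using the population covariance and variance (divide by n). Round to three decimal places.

0.481

Mean R_i = (1.4 + 5.0 + 2.4 + 6.6 + 3.1 − 1.0) / 6 = 2.9167%
Mean R_m = (-2.3 + 7.1 + 7.3 + 7.4 + 4.9 − 0.4) / 6 = 4.0000%
Σ(R_i − R̄_i)(R_m − R̄_m) = 44.2300  ⇒  Cov = 44.2300 / 6 = 7.3717
Σ(R_m − R̄_m)² = 91.9200  ⇒  Var(R_m) = 91.9200 / 6 = 15.3200
β = Cov / Var(R_m) = 7.3717 / 15.3200 = 0.4812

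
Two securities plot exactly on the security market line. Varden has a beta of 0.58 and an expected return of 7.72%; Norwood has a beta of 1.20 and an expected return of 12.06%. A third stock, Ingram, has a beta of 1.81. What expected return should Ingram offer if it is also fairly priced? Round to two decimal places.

16.33%

MRP (SML slope) = (12.06% − 7.72%) / (1.20 − 0.58) = 4.34% / 0.62 = 7.0000%
R_f (intercept) = 7.72% − 0.58 × 7.0000% = 3.6600%
E(R_Ingram) = R_f + β × MRP = 3.6600% + 1.81 × 7.0000% = 16.33%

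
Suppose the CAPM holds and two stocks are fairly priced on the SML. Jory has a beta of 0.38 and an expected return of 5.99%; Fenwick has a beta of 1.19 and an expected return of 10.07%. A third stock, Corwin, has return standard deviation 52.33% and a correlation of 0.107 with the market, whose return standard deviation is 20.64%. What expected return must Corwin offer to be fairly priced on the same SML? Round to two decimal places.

5.44%

MRP = (10.07% − 5.99%) / (1.19 − 0.38) = 5.0370%
R_f = 5.99% − 0.38 × 5.0370% = 4.0759%
β_Corwin = ρ·σ_i/σ_m = 0.107 × 52.33 / 20.64 = 0.2713
E(R_Corwin) = R_f + β × MRP = 4.0759% + 0.2713 × 5.0370% = 5.44%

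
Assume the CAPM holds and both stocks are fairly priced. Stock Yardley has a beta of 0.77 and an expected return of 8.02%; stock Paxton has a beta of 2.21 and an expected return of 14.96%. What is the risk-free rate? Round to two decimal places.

Both satisfy E(R) = R_f + β·MRP, so the slope of the SML is
MRP = (14.96% − 8.02%) / (2.21 − 0.77) = 6.94% / 1.44 = 4.8194%
R_f = E(R_Yardley) − β_Yardley·MRP = 8.02% − 0.77 × 4.8194% = 4.3091%

4.31%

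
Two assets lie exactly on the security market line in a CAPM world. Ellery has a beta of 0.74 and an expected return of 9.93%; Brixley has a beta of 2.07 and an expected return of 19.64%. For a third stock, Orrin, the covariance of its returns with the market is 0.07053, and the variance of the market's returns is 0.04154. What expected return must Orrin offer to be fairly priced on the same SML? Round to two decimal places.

MRP = (19.64% − 9.93%) / (2.07 − 0.74) = 7.3008%
R_f = 9.93% − 0.74 × 7.3008% = 4.5274%
β_Orrin = Cov / Var(R_m) = 0.07053 / 0.04154 = 1.6979
E(R_Orrin) = R_f + β × MRP = 4.5274% + 1.6979 × 7.3008% = 16.92%

16.92%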